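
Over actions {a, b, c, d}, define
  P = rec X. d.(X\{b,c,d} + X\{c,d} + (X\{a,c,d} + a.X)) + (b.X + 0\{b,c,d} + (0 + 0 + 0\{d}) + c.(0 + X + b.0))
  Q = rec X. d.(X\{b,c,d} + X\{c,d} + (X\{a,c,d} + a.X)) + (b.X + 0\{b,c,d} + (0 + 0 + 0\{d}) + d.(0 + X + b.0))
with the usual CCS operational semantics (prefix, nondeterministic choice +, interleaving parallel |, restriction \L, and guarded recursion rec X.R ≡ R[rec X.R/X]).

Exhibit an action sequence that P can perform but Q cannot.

c

Reachable graph of P (6 states):
  m0 = rec X. d.(X\{b,c,d} + X\{c,d} + (X\{a,c,d} + a.X)) + (b.X + 0\{b,c,d} + (0 + 0 + 0\{d}) + c.(0 + X + b.0)) → --b--▸ m0, --c--▸ m1, --d--▸ m2
  m1 = 0 + (rec X. d.(X\{b,c,d} + X\{c,d} + (X\{a,c,d} + a.X)) + (b.X + 0\{b,c,d} + (0 + 0 + 0\{d}) + c.(0 + X + b.0))) + b.0 → --b--▸ m0, --b--▸ m3, --c--▸ m1, --d--▸ m2
  m2 = (rec X. d.(X\{b,c,d} + X\{c,d} + (X\{a,c,d} + a.X)) + (b.X + 0\{b,c,d} + (0 + 0 + 0\{d}) + c.(0 + X + b.0)))\{b,c,d} + (rec X. d.(X\{b,c,d} + X\{c,d} + (X\{a,c,d} + a.X)) + (b.X + 0\{b,c,d} + (0 + 0 + 0\{d}) + c.(0 + X + b.0)))\{c,d} + ((rec X. d.(X\{b,c,d} + X\{c,d} + (X\{a,c,d} + a.X)) + (b.X + 0\{b,c,d} + (0 + 0 + 0\{d}) + c.(0 + X + b.0)))\{a,c,d} + a.(rec X. d.(X\{b,c,d} + X\{c,d} + (X\{a,c,d} + a.X)) + (b.X + 0\{b,c,d} + (0 + 0 + 0\{d}) + c.(0 + X + b.0)))) → --a--▸ m0, --b--▸ m4, --b--▸ m5
  m3 = 0 → deadlocked
  m4 = (rec X. d.(X\{b,c,d} + X\{c,d} + (X\{a,c,d} + a.X)) + (b.X + 0\{b,c,d} + (0 + 0 + 0\{d}) + c.(0 + X + b.0)))\{a,c,d} → --b--▸ m4
  m5 = (rec X. d.(X\{b,c,d} + X\{c,d} + (X\{a,c,d} + a.X)) + (b.X + 0\{b,c,d} + (0 + 0 + 0\{d}) + c.(0 + X + b.0)))\{c,d} → --b--▸ m5
Reachable graph of Q (6 states):
  n0 = rec X. d.(X\{b,c,d} + X\{c,d} + (X\{a,c,d} + a.X)) + (b.X + 0\{b,c,d} + (0 + 0 + 0\{d}) + d.(0 + X + b.0)) → --b--▸ n0, --d--▸ n1, --d--▸ n2
  n1 = (rec X. d.(X\{b,c,d} + X\{c,d} + (X\{a,c,d} + a.X)) + (b.X + 0\{b,c,d} + (0 + 0 + 0\{d}) + d.(0 + X + b.0)))\{b,c,d} + (rec X. d.(X\{b,c,d} + X\{c,d} + (X\{a,c,d} + a.X)) + (b.X + 0\{b,c,d} + (0 + 0 + 0\{d}) + d.(0 + X + b.0)))\{c,d} + ((rec X. d.(X\{b,c,d} + X\{c,d} + (X\{a,c,d} + a.X)) + (b.X + 0\{b,c,d} + (0 + 0 + 0\{d}) + d.(0 + X + b.0)))\{a,c,d} + a.(rec X. d.(X\{b,c,d} + X\{c,d} + (X\{a,c,d} + a.X)) + (b.X + 0\{b,c,d} + (0 + 0 + 0\{d}) + d.(0 + X + b.0)))) → --a--▸ n0, --b--▸ n3, --b--▸ n4
  n2 = 0 + (rec X. d.(X\{b,c,d} + X\{c,d} + (X\{a,c,d} + a.X)) + (b.X + 0\{b,c,d} + (0 + 0 + 0\{d}) + d.(0 + X + b.0))) + b.0 → --b--▸ n0, --b--▸ n5, --d--▸ n1, --d--▸ n2
  n3 = (rec X. d.(X\{b,c,d} + X\{c,d} + (X\{a,c,d} + a.X)) + (b.X + 0\{b,c,d} + (0 + 0 + 0\{d}) + d.(0 + X + b.0)))\{a,c,d} → --b--▸ n3
  n4 = (rec X. d.(X\{b,c,d} + X\{c,d} + (X\{a,c,d} + a.X)) + (b.X + 0\{b,c,d} + (0 + 0 + 0\{d}) + d.(0 + X + b.0)))\{c,d} → --b--▸ n4
  n5 = 0 → deadlocked
Run σ = ⟨c⟩ on P: start {m0}
  [1] c ⇒ {m1}
  ✓ P
Run σ = ⟨c⟩ on Q: start {n0}
  [1] c ⇒ no successor for Q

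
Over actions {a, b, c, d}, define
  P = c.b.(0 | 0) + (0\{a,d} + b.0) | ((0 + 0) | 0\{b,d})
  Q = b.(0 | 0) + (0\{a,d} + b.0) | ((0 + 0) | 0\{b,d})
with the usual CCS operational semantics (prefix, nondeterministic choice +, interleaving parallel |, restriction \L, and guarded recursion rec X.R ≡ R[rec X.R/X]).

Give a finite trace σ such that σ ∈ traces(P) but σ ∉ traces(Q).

Reachable graph of P (4 states):
  p0 = c.b.(0 | 0) + (0\{a,d} + b.0) | ((0 + 0) | 0\{b,d}) → ··b··> p1, ··c··> p2
  p1 = 0 | ((0 + 0) | 0\{b,d}) → ∅
  p2 = b.(0 | 0) → ··b··> p3
  p3 = 0 | 0 → ∅
Reachable graph of Q (3 states):
  q0 = b.(0 | 0) + (0\{a,d} + b.0) | ((0 + 0) | 0\{b,d}) → ··b··> q1, ··b··> q2
  q1 = 0 | ((0 + 0) | 0\{b,d}) → ∅
  q2 = 0 | 0 → ∅
Executing c from P (initial set {p0}):
  step 1 (c): {p2}
  — P admits the full trace.
Executing c from Q (initial set {q0}):
  step 1 (c): no successor for Q

c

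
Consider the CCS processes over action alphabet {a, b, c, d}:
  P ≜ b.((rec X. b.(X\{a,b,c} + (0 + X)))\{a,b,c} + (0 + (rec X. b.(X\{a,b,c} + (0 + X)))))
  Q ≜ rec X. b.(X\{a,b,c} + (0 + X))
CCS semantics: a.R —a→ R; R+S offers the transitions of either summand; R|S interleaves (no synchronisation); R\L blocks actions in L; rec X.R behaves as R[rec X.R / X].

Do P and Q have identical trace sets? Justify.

trace-equivalent

LTS(P): 2 reachable states
  u0 = b.((rec X. b.(X\{a,b,c} + (0 + X)))\{a,b,c} + (0 + (rec X. b.(X\{a,b,c} + (0 + X))))) has moves =b=> u1
  u1 = (rec X. b.(X\{a,b,c} + (0 + X)))\{a,b,c} + (0 + (rec X. b.(X\{a,b,c} + (0 + X)))) has moves =b=> u1
LTS(Q): 2 reachable states
  v0 = rec X. b.(X\{a,b,c} + (0 + X)) has moves =b=> v1
  v1 = (rec X. b.(X\{a,b,c} + (0 + X)))\{a,b,c} + (0 + (rec X. b.(X\{a,b,c} + (0 + X)))) has moves =b=> v1
Partition-refinement fixed point:
  B0 = {u0, u1, v0, v1}
u0 ∈ B0, v0 ∈ B0 → same block
Bisimilar ⇒ trace-equivalent.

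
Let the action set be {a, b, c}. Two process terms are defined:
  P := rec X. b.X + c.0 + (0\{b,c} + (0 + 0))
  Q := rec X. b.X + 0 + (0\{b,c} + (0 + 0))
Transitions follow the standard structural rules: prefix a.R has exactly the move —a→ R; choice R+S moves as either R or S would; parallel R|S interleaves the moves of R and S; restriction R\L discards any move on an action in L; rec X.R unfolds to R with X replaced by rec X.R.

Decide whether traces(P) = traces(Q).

P's transition system — 2 states:
  s0 = rec X. b.X + c.0 + (0\{b,c} + (0 + 0)) | =b=> s0, =c=> s1
  s1 = 0 | (no moves)
Q's transition system — 1 states:
  t0 = rec X. b.X + 0 + (0\{b,c} + (0 + 0)) | =b=> t0
Run σ = ⟨c⟩ on P: start {s0}
  [1] c ⇒ {s1}
  — P admits the full trace.
Run σ = ⟨c⟩ on Q: start {t0}
  [1] c ⇒ ∅ (Q stuck)

traces(P) ≠ traces(Q) — witness ⟨c⟩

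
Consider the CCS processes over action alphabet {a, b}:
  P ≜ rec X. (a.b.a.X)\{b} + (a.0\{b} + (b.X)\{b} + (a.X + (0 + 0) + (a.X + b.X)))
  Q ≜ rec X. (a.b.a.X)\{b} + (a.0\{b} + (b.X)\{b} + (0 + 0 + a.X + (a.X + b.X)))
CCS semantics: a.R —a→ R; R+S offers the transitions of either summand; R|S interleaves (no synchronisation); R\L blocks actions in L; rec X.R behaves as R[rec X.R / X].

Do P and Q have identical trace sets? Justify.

trace-equivalent

P's transition system — 3 states:
  m0 = rec X. (a.b.a.X)\{b} + (a.0\{b} + (b.X)\{b} + (a.X + (0 + 0) + (a.X + b.X))) has moves -a-> m0, -a-> m1, -a-> m2, -b-> m0
  m1 = (b.a.(rec X. (a.b.a.X)\{b} + (a.0\{b} + (b.X)\{b} + (a.X + (0 + 0) + (a.X + b.X)))))\{b} has moves stopped
  m2 = 0\{b} has moves stopped
Q's transition system — 3 states:
  n0 = rec X. (a.b.a.X)\{b} + (a.0\{b} + (b.X)\{b} + (0 + 0 + a.X + (a.X + b.X))) has moves -a-> n0, -a-> n1, -a-> n2, -b-> n0
  n1 = (b.a.(rec X. (a.b.a.X)\{b} + (a.0\{b} + (b.X)\{b} + (0 + 0 + a.X + (a.X + b.X)))))\{b} has moves stopped
  n2 = 0\{b} has moves stopped
Partition-refinement fixed point:
  B0 = {m0, n0}
  B1 = {m1, m2, n1, n2}
m0 ∈ B0, n0 ∈ B0 → same block
Bisimilar ⇒ trace-equivalent.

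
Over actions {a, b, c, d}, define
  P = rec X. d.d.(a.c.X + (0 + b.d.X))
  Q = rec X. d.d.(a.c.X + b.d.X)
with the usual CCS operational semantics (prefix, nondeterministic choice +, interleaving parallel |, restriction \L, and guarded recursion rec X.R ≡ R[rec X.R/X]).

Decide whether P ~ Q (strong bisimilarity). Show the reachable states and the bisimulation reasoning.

bisimilar

P's transition system — 5 states:
  s0 = rec X. d.d.(a.c.X + (0 + b.d.X)) :: ··d··> s1
  s1 = d.(a.c.(rec X. d.d.(a.c.X + (0 + b.d.X))) + (0 + b.d.(rec X. d.d.(a.c.X + (0 + b.d.X))))) :: ··d··> s2
  s2 = a.c.(rec X. d.d.(a.c.X + (0 + b.d.X))) + (0 + b.d.(rec X. d.d.(a.c.X + (0 + b.d.X)))) :: ··a··> s3, ··b··> s4
  s3 = c.(rec X. d.d.(a.c.X + (0 + b.d.X))) :: ··c··> s0
  s4 = d.(rec X. d.d.(a.c.X + (0 + b.d.X))) :: ··d··> s0
Q's transition system — 5 states:
  t0 = rec X. d.d.(a.c.X + b.d.X) :: ··d··> t1
  t1 = d.(a.c.(rec X. d.d.(a.c.X + b.d.X)) + b.d.(rec X. d.d.(a.c.X + b.d.X))) :: ··d··> t2
  t2 = a.c.(rec X. d.d.(a.c.X + b.d.X)) + b.d.(rec X. d.d.(a.c.X + b.d.X)) :: ··a··> t3, ··b··> t4
  t3 = c.(rec X. d.d.(a.c.X + b.d.X)) :: ··c··> t0
  t4 = d.(rec X. d.d.(a.c.X + b.d.X)) :: ··d··> t0
Partition-refinement fixed point:
  B0 = {s0, t0}
  B1 = {s1, t1}
  B2 = {s2, t2}
  B3 = {s4, t4}
  B4 = {s3, t3}
s0 ∈ B0, t0 ∈ B0 → same block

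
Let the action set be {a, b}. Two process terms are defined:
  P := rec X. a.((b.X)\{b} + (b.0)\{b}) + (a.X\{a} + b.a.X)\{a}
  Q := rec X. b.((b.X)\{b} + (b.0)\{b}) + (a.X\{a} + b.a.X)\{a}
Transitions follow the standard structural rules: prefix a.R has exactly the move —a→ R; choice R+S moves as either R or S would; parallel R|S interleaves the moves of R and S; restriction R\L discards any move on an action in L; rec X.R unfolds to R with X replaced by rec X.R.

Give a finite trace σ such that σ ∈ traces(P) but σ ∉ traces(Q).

a

P's transition system — 3 states:
  s0 = rec X. a.((b.X)\{b} + (b.0)\{b}) + (a.X\{a} + b.a.X)\{a} → -a-> s1, -b-> s2
  s1 = (b.(rec X. a.((b.X)\{b} + (b.0)\{b}) + (a.X\{a} + b.a.X)\{a}))\{b} + (b.0)\{b} → stopped
  s2 = (a.(rec X. a.((b.X)\{b} + (b.0)\{b}) + (a.X\{a} + b.a.X)\{a}))\{a} → stopped
Q's transition system — 3 states:
  t0 = rec X. b.((b.X)\{b} + (b.0)\{b}) + (a.X\{a} + b.a.X)\{a} → -b-> t1, -b-> t2
  t1 = (a.(rec X. b.((b.X)\{b} + (b.0)\{b}) + (a.X\{a} + b.a.X)\{a}))\{a} → stopped
  t2 = (b.(rec X. b.((b.X)\{b} + (b.0)\{b}) + (a.X\{a} + b.a.X)\{a}))\{b} + (b.0)\{b} → stopped
Run σ = ⟨a⟩ on P: start {s0}
  [1] a ⇒ {s1}
  — P admits the full trace.
Run σ = ⟨a⟩ on Q: start {t0}
  [1] a ⇒ ∅ (Q stuck)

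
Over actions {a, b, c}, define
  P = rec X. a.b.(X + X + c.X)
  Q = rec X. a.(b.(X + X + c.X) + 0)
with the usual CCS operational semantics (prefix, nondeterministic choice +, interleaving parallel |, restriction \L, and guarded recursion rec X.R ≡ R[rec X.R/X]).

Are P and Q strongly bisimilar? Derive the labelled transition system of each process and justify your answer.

P's transition system — 3 states:
  s0 = rec X. a.b.(X + X + c.X) → —a→ s1
  s1 = b.((rec X. a.b.(X + X + c.X)) + (rec X. a.b.(X + X + c.X)) + c.(rec X. a.b.(X + X + c.X))) → —b→ s2
  s2 = (rec X. a.b.(X + X + c.X)) + (rec X. a.b.(X + X + c.X)) + c.(rec X. a.b.(X + X + c.X)) → —a→ s1, —c→ s0
Q's transition system — 3 states:
  t0 = rec X. a.(b.(X + X + c.X) + 0) → —a→ t1
  t1 = b.((rec X. a.(b.(X + X + c.X) + 0)) + (rec X. a.(b.(X + X + c.X) + 0)) + c.(rec X. a.(b.(X + X + c.X) + 0))) + 0 → —b→ t2
  t2 = (rec X. a.(b.(X + X + c.X) + 0)) + (rec X. a.(b.(X + X + c.X) + 0)) + c.(rec X. a.(b.(X + X + c.X) + 0)) → —a→ t1, —c→ t0
Bisimilarity quotient blocks:
  B0 = {s0, t0}
  B1 = {s1, t1}
  B2 = {s2, t2}
s0 ∈ B0, t0 ∈ B0 → same block

YES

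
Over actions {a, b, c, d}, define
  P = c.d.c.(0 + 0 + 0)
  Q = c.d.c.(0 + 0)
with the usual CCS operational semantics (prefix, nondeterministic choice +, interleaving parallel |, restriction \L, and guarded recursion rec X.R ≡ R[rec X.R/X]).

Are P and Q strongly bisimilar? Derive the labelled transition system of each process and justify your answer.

P's transition system — 4 states:
  m0 = c.d.c.(0 + 0 + 0) → =c=> m1
  m1 = d.c.(0 + 0 + 0) → =d=> m2
  m2 = c.(0 + 0 + 0) → =c=> m3
  m3 = 0 + 0 + 0 → ·
Q's transition system — 4 states:
  n0 = c.d.c.(0 + 0) → =c=> n1
  n1 = d.c.(0 + 0) → =d=> n2
  n2 = c.(0 + 0) → =c=> n3
  n3 = 0 + 0 → ·
Bisimilarity quotient blocks:
  B0 = {m0, n0}
  B1 = {m1, n1}
  B2 = {m2, n2}
  B3 = {m3, n3}
m0 ∈ B0, n0 ∈ B0 → same block

YES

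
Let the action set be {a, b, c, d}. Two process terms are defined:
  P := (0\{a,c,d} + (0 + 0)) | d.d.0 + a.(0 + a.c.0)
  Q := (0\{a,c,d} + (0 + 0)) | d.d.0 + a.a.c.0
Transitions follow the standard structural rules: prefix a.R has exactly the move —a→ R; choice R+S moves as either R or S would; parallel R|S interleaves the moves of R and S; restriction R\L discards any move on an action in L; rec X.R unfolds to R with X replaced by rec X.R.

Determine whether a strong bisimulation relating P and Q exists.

bisimilar

LTS(P): 6 reachable states
  u0 = (0\{a,c,d} + (0 + 0)) | d.d.0 + a.(0 + a.c.0) has moves -a-> u1, -d-> u2
  u1 = 0 + a.c.0 has moves -a-> u3
  u2 = (0\{a,c,d} + (0 + 0)) | d.0 has moves -d-> u4
  u3 = c.0 has moves -c-> u5
  u4 = (0\{a,c,d} + (0 + 0)) | 0 has moves (no moves)
  u5 = 0 has moves (no moves)
LTS(Q): 6 reachable states
  v0 = (0\{a,c,d} + (0 + 0)) | d.d.0 + a.a.c.0 has moves -a-> v1, -d-> v2
  v1 = a.c.0 has moves -a-> v3
  v2 = (0\{a,c,d} + (0 + 0)) | d.0 has moves -d-> v4
  v3 = c.0 has moves -c-> v5
  v4 = (0\{a,c,d} + (0 + 0)) | 0 has moves (no moves)
  v5 = 0 has moves (no moves)
Partition-refinement fixed point:
  B0 = {u0, v0}
  B1 = {u2, v2}
  B2 = {u4, u5, v4, v5}
  B3 = {u1, v1}
  B4 = {u3, v3}
u0 ∈ B0, v0 ∈ B0 → same block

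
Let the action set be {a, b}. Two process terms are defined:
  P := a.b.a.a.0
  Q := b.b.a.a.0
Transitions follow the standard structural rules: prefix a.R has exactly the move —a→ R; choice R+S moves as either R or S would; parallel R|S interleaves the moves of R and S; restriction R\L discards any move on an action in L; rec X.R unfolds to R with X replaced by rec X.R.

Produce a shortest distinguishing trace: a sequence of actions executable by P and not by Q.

LTS(P): 5 reachable states
  p0 = a.b.a.a.0 | —a→ p1
  p1 = b.a.a.0 | —b→ p2
  p2 = a.a.0 | —a→ p3
  p3 = a.0 | —a→ p4
  p4 = 0 | (no moves)
LTS(Q): 5 reachable states
  q0 = b.b.a.a.0 | —b→ q1
  q1 = b.a.a.0 | —b→ q2
  q2 = a.a.0 | —a→ q3
  q3 = a.0 | —a→ q4
  q4 = 0 | (no moves)
Executing a from P (initial set {p0}):
  after a @ step 1: {p1}
  P completes σ.
Executing a from Q (initial set {q0}):
  after a @ step 1: no successor for Q

a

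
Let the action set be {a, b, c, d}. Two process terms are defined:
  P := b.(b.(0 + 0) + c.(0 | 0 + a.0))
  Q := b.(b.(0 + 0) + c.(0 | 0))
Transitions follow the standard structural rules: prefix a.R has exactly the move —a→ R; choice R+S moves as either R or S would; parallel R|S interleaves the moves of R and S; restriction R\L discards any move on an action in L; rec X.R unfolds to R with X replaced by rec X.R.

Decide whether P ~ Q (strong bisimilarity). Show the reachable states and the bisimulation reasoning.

NO

Reachable graph of P (5 states):
  m0 = b.(b.(0 + 0) + c.(0 | 0 + a.0)) ⊢ -b-> m1
  m1 = b.(0 + 0) + c.(0 | 0 + a.0) ⊢ -b-> m2, -c-> m3
  m2 = 0 + 0 ⊢ (no moves)
  m3 = 0 | 0 + a.0 ⊢ -a-> m4
  m4 = 0 ⊢ (no moves)
Reachable graph of Q (4 states):
  n0 = b.(b.(0 + 0) + c.(0 | 0)) ⊢ -b-> n1
  n1 = b.(0 + 0) + c.(0 | 0) ⊢ -b-> n2, -c-> n3
  n2 = 0 + 0 ⊢ (no moves)
  n3 = 0 | 0 ⊢ (no moves)
Coarsest stable partition (strong bisimilarity classes):
  B0 = {m0}
  B1 = {m1}
  B2 = {m3}
  B3 = {m2, m4, n2, n3}
  B4 = {n0}
  B5 = {n1}
m0 ∈ B0, n0 ∈ B4 → different blocks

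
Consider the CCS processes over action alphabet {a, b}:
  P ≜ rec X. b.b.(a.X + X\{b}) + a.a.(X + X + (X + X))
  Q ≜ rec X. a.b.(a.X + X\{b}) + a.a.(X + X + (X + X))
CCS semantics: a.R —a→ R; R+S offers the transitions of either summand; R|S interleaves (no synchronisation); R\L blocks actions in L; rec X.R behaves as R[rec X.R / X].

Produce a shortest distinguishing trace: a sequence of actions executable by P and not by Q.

b

Reachable graph of P (7 states):
  p0 = rec X. b.b.(a.X + X\{b}) + a.a.(X + X + (X + X)) ⊢ —a→ p1, —b→ p2
  p1 = a.((rec X. b.b.(a.X + X\{b}) + a.a.(X + X + (X + X))) + (rec X. b.b.(a.X + X\{b}) + a.a.(X + X + (X + X))) + ((rec X. b.b.(a.X + X\{b}) + a.a.(X + X + (X + X))) + (rec X. b.b.(a.X + X\{b}) + a.a.(X + X + (X + X))))) ⊢ —a→ p3
  p2 = b.(a.(rec X. b.b.(a.X + X\{b}) + a.a.(X + X + (X + X))) + (rec X. b.b.(a.X + X\{b}) + a.a.(X + X + (X + X)))\{b}) ⊢ —b→ p4
  p3 = (rec X. b.b.(a.X + X\{b}) + a.a.(X + X + (X + X))) + (rec X. b.b.(a.X + X\{b}) + a.a.(X + X + (X + X))) + ((rec X. b.b.(a.X + X\{b}) + a.a.(X + X + (X + X))) + (rec X. b.b.(a.X + X\{b}) + a.a.(X + X + (X + X)))) ⊢ —a→ p1, —b→ p2
  p4 = a.(rec X. b.b.(a.X + X\{b}) + a.a.(X + X + (X + X))) + (rec X. b.b.(a.X + X\{b}) + a.a.(X + X + (X + X)))\{b} ⊢ —a→ p0, —a→ p5
  p5 = (a.((rec X. b.b.(a.X + X\{b}) + a.a.(X + X + (X + X))) + (rec X. b.b.(a.X + X\{b}) + a.a.(X + X + (X + X))) + ((rec X. b.b.(a.X + X\{b}) + a.a.(X + X + (X + X))) + (rec X. b.b.(a.X + X\{b}) + a.a.(X + X + (X + X))))))\{b} ⊢ —a→ p6
  p6 = ((rec X. b.b.(a.X + X\{b}) + a.a.(X + X + (X + X))) + (rec X. b.b.(a.X + X\{b}) + a.a.(X + X + (X + X))) + ((rec X. b.b.(a.X + X\{b}) + a.a.(X + X + (X + X))) + (rec X. b.b.(a.X + X\{b}) + a.a.(X + X + (X + X)))))\{b} ⊢ —a→ p5
Reachable graph of Q (8 states):
  q0 = rec X. a.b.(a.X + X\{b}) + a.a.(X + X + (X + X)) ⊢ —a→ q1, —a→ q2
  q1 = a.((rec X. a.b.(a.X + X\{b}) + a.a.(X + X + (X + X))) + (rec X. a.b.(a.X + X\{b}) + a.a.(X + X + (X + X))) + ((rec X. a.b.(a.X + X\{b}) + a.a.(X + X + (X + X))) + (rec X. a.b.(a.X + X\{b}) + a.a.(X + X + (X + X))))) ⊢ —a→ q3
  q2 = b.(a.(rec X. a.b.(a.X + X\{b}) + a.a.(X + X + (X + X))) + (rec X. a.b.(a.X + X\{b}) + a.a.(X + X + (X + X)))\{b}) ⊢ —b→ q4
  q3 = (rec X. a.b.(a.X + X\{b}) + a.a.(X + X + (X + X))) + (rec X. a.b.(a.X + X\{b}) + a.a.(X + X + (X + X))) + ((rec X. a.b.(a.X + X\{b}) + a.a.(X + X + (X + X))) + (rec X. a.b.(a.X + X\{b}) + a.a.(X + X + (X + X)))) ⊢ —a→ q1, —a→ q2
  q4 = a.(rec X. a.b.(a.X + X\{b}) + a.a.(X + X + (X + X))) + (rec X. a.b.(a.X + X\{b}) + a.a.(X + X + (X + X)))\{b} ⊢ —a→ q0, —a→ q5, —a→ q6
  q5 = (a.((rec X. a.b.(a.X + X\{b}) + a.a.(X + X + (X + X))) + (rec X. a.b.(a.X + X\{b}) + a.a.(X + X + (X + X))) + ((rec X. a.b.(a.X + X\{b}) + a.a.(X + X + (X + X))) + (rec X. a.b.(a.X + X\{b}) + a.a.(X + X + (X + X))))))\{b} ⊢ —a→ q7
  q6 = (b.(a.(rec X. a.b.(a.X + X\{b}) + a.a.(X + X + (X + X))) + (rec X. a.b.(a.X + X\{b}) + a.a.(X + X + (X + X)))\{b}))\{b} ⊢ (no moves)
  q7 = ((rec X. a.b.(a.X + X\{b}) + a.a.(X + X + (X + X))) + (rec X. a.b.(a.X + X\{b}) + a.a.(X + X + (X + X))) + ((rec X. a.b.(a.X + X\{b}) + a.a.(X + X + (X + X))) + (rec X. a.b.(a.X + X\{b}) + a.a.(X + X + (X + X)))))\{b} ⊢ —a→ q5, —a→ q6
Trace ⟨b⟩ through P, begin at {p0}:
  [1] b ⇒ {p2}
  ✓ P
Trace ⟨b⟩ through Q, begin at {q0}:
  [1] b ⇒ ∅  — Q cannot continue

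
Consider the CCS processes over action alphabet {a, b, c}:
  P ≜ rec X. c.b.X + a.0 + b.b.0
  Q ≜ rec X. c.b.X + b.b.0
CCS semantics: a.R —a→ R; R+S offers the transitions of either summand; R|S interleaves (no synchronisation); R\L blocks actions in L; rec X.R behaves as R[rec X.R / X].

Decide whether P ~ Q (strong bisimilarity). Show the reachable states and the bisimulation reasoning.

P's transition system — 4 states:
  p0 = rec X. c.b.X + a.0 + b.b.0 ⊢ =a=> p1, =b=> p2, =c=> p3
  p1 = 0 ⊢ deadlocked
  p2 = b.0 ⊢ =b=> p1
  p3 = b.(rec X. c.b.X + a.0 + b.b.0) ⊢ =b=> p0
Q's transition system — 4 states:
  q0 = rec X. c.b.X + b.b.0 ⊢ =b=> q1, =c=> q2
  q1 = b.0 ⊢ =b=> q3
  q2 = b.(rec X. c.b.X + b.b.0) ⊢ =b=> q0
  q3 = 0 ⊢ deadlocked
Partition-refinement fixed point:
  B0 = {p0}
  B1 = {p1, q3}
  B2 = {p3}
  B3 = {p2, q1}
  B4 = {q0}
  B5 = {q2}
p0 ∈ B0, q0 ∈ B4 → different blocks

not bisimilar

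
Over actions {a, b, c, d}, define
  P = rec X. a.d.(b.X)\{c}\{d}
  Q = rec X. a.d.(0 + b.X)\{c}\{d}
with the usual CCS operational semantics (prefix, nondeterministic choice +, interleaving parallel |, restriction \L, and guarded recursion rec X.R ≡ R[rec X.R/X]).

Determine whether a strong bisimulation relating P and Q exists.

P's transition system — 5 states:
  s0 = rec X. a.d.(b.X)\{c}\{d} :: -a-> s1
  s1 = d.(b.(rec X. a.d.(b.X)\{c}\{d}))\{c}\{d} :: -d-> s2
  s2 = (b.(rec X. a.d.(b.X)\{c}\{d}))\{c}\{d} :: -b-> s3
  s3 = (rec X. a.d.(b.X)\{c}\{d})\{c}\{d} :: -a-> s4
  s4 = (d.(b.(rec X. a.d.(b.X)\{c}\{d}))\{c}\{d})\{c}\{d} :: deadlocked
Q's transition system — 5 states:
  t0 = rec X. a.d.(0 + b.X)\{c}\{d} :: -a-> t1
  t1 = d.(0 + b.(rec X. a.d.(0 + b.X)\{c}\{d}))\{c}\{d} :: -d-> t2
  t2 = (0 + b.(rec X. a.d.(0 + b.X)\{c}\{d}))\{c}\{d} :: -b-> t3
  t3 = (rec X. a.d.(0 + b.X)\{c}\{d})\{c}\{d} :: -a-> t4
  t4 = (d.(0 + b.(rec X. a.d.(0 + b.X)\{c}\{d}))\{c}\{d})\{c}\{d} :: deadlocked
Coarsest stable partition (strong bisimilarity classes):
  B0 = {s0, t0}
  B1 = {s1, t1}
  B2 = {s2, t2}
  B3 = {s3, t3}
  B4 = {s4, t4}
s0 ∈ B0, t0 ∈ B0 → same block

P ~ Q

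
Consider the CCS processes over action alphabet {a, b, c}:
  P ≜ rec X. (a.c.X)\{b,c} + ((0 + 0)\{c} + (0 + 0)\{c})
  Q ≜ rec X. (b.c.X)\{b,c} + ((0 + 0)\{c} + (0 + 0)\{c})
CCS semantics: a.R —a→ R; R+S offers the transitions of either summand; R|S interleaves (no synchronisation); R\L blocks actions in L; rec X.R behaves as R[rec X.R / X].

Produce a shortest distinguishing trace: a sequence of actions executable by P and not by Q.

a

P's transition system — 2 states:
  u0 = rec X. (a.c.X)\{b,c} + ((0 + 0)\{c} + (0 + 0)\{c}) :: =a=> u1
  u1 = (c.(rec X. (a.c.X)\{b,c} + ((0 + 0)\{c} + (0 + 0)\{c})))\{b,c} :: (no moves)
Q's transition system — 1 states:
  v0 = rec X. (b.c.X)\{b,c} + ((0 + 0)\{c} + (0 + 0)\{c}) :: (no moves)
Run σ = ⟨a⟩ on P: start {u0}
  [1] a ⇒ {u1}
  ✓ P
Run σ = ⟨a⟩ on Q: start {v0}
  [1] a ⇒ no successor for Q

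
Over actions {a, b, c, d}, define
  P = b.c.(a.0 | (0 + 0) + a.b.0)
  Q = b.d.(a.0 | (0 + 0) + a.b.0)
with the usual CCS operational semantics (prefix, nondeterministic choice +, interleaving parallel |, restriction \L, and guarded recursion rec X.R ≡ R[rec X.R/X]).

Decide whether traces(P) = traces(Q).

Reachable graph of P (6 states):
  s0 = b.c.(a.0 | (0 + 0) + a.b.0) | =b=> s1
  s1 = c.(a.0 | (0 + 0) + a.b.0) | =c=> s2
  s2 = a.0 | (0 + 0) + a.b.0 | =a=> s3, =a=> s4
  s3 = 0 | (0 + 0) | (no moves)
  s4 = b.0 | =b=> s5
  s5 = 0 | (no moves)
Reachable graph of Q (6 states):
  t0 = b.d.(a.0 | (0 + 0) + a.b.0) | =b=> t1
  t1 = d.(a.0 | (0 + 0) + a.b.0) | =d=> t2
  t2 = a.0 | (0 + 0) + a.b.0 | =a=> t3, =a=> t4
  t3 = 0 | (0 + 0) | (no moves)
  t4 = b.0 | =b=> t5
  t5 = 0 | (no moves)
Executing bc from P (initial set {s0}):
  step 1 (b): {s1}
  step 2 (c): {s2}
  P completes σ.
Executing bc from Q (initial set {t0}):
  step 1 (b): {t1}
  step 2 (c): ∅  — Q cannot continue

NO — witness ⟨bc⟩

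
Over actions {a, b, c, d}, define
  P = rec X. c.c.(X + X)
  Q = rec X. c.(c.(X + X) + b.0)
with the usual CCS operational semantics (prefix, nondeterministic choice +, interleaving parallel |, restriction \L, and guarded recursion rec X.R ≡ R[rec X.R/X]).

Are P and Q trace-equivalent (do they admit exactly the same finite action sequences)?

traces(P) ≠ traces(Q) — witness ⟨cb⟩

P's transition system — 3 states:
  u0 = rec X. c.c.(X + X) ⊢ -c-> u1
  u1 = c.((rec X. c.c.(X + X)) + (rec X. c.c.(X + X))) ⊢ -c-> u2
  u2 = (rec X. c.c.(X + X)) + (rec X. c.c.(X + X)) ⊢ -c-> u1
Q's transition system — 4 states:
  v0 = rec X. c.(c.(X + X) + b.0) ⊢ -c-> v1
  v1 = c.((rec X. c.(c.(X + X) + b.0)) + (rec X. c.(c.(X + X) + b.0))) + b.0 ⊢ -b-> v2, -c-> v3
  v2 = 0 ⊢ ·
  v3 = (rec X. c.(c.(X + X) + b.0)) + (rec X. c.(c.(X + X) + b.0)) ⊢ -c-> v1
Executing cb from Q (initial set {v0}):
  after c @ step 1: {v1}
  after b @ step 2: {v2}
  Q completes σ.
Executing cb from P (initial set {u0}):
  after c @ step 1: {u1}
  after b @ step 2: ∅  — P cannot continue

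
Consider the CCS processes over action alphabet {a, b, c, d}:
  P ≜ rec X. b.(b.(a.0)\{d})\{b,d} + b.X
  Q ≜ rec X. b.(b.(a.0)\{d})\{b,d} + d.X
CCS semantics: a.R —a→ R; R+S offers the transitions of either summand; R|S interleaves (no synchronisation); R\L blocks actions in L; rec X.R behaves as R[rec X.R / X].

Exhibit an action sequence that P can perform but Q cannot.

Reachable graph of P (2 states):
  s0 = rec X. b.(b.(a.0)\{d})\{b,d} + b.X has moves =b=> s0, =b=> s1
  s1 = (b.(a.0)\{d})\{b,d} has moves deadlocked
Reachable graph of Q (2 states):
  t0 = rec X. b.(b.(a.0)\{d})\{b,d} + d.X has moves =b=> t1, =d=> t0
  t1 = (b.(a.0)\{d})\{b,d} has moves deadlocked
Trace ⟨bb⟩ through P, begin at {s0}:
  after b @ step 1: {s0, s1}
  after b @ step 2: {s0, s1}
  ✓ P
Trace ⟨bb⟩ through Q, begin at {t0}:
  after b @ step 1: {t1}
  after b @ step 2: ∅  — Q cannot continue

bb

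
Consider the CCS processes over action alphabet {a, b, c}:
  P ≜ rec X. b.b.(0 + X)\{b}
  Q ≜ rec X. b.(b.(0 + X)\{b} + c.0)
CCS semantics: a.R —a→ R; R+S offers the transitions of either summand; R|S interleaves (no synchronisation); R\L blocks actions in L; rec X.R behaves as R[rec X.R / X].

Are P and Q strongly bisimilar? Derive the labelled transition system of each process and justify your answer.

NO

Reachable graph of P (3 states):
  s0 = rec X. b.b.(0 + X)\{b} | =b=> s1
  s1 = b.(0 + (rec X. b.b.(0 + X)\{b}))\{b} | =b=> s2
  s2 = (0 + (rec X. b.b.(0 + X)\{b}))\{b} | ·
Reachable graph of Q (4 states):
  t0 = rec X. b.(b.(0 + X)\{b} + c.0) | =b=> t1
  t1 = b.(0 + (rec X. b.(b.(0 + X)\{b} + c.0)))\{b} + c.0 | =b=> t2, =c=> t3
  t2 = (0 + (rec X. b.(b.(0 + X)\{b} + c.0)))\{b} | ·
  t3 = 0 | ·
Partition-refinement fixed point:
  B0 = {s0}
  B1 = {s1}
  B2 = {s2, t2, t3}
  B3 = {t0}
  B4 = {t1}
s0 ∈ B0, t0 ∈ B3 → different blocks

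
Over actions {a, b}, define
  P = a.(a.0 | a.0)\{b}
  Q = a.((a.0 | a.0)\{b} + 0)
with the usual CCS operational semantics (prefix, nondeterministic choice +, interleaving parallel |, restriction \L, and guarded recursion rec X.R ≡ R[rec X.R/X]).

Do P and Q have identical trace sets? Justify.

Reachable graph of P (5 states):
  s0 = a.(a.0 | a.0)\{b} ⊢ -a-> s1
  s1 = (a.0 | a.0)\{b} ⊢ -a-> s2, -a-> s3
  s2 = (0 | a.0)\{b} ⊢ -a-> s4
  s3 = (a.0 | 0)\{b} ⊢ -a-> s4
  s4 = (0 | 0)\{b} ⊢ deadlocked
Reachable graph of Q (5 states):
  t0 = a.((a.0 | a.0)\{b} + 0) ⊢ -a-> t1
  t1 = (a.0 | a.0)\{b} + 0 ⊢ -a-> t2, -a-> t3
  t2 = (0 | a.0)\{b} ⊢ -a-> t4
  t3 = (a.0 | 0)\{b} ⊢ -a-> t4
  t4 = (0 | 0)\{b} ⊢ deadlocked
Partition-refinement fixed point:
  B0 = {s0, t0}
  B1 = {s1, t1}
  B2 = {s2, s3, t2, t3}
  B3 = {s4, t4}
s0 ∈ B0, t0 ∈ B0 → same block
Bisimilar ⇒ trace-equivalent.

YES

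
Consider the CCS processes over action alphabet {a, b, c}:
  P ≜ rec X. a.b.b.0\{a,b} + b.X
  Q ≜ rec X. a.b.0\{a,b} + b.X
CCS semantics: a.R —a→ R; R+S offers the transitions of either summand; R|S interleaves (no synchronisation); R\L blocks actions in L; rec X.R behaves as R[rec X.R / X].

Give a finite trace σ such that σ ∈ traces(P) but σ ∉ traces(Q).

abb

Reachable graph of P (4 states):
  s0 = rec X. a.b.b.0\{a,b} + b.X → ··a··> s1, ··b··> s0
  s1 = b.b.0\{a,b} → ··b··> s2
  s2 = b.0\{a,b} → ··b··> s3
  s3 = 0\{a,b} → ∅
Reachable graph of Q (3 states):
  t0 = rec X. a.b.0\{a,b} + b.X → ··a··> t1, ··b··> t0
  t1 = b.0\{a,b} → ··b··> t2
  t2 = 0\{a,b} → ∅
Run σ = ⟨abb⟩ on P: start {s0}
  step 1 (a): {s1}
  step 2 (b): {s2}
  step 3 (b): {s3}
  — P admits the full trace.
Run σ = ⟨abb⟩ on Q: start {t0}
  step 1 (a): {t1}
  step 2 (b): {t2}
  step 3 (b): ∅  — Q cannot continue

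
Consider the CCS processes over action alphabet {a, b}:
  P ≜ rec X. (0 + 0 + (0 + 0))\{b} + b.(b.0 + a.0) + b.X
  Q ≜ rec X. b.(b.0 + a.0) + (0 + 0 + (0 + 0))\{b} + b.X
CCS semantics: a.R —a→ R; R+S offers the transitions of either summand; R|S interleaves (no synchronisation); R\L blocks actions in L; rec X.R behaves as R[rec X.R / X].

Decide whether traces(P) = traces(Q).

LTS(P): 3 reachable states
  m0 = rec X. (0 + 0 + (0 + 0))\{b} + b.(b.0 + a.0) + b.X | =b=> m0, =b=> m1
  m1 = b.0 + a.0 | =a=> m2, =b=> m2
  m2 = 0 | stopped
LTS(Q): 3 reachable states
  n0 = rec X. b.(b.0 + a.0) + (0 + 0 + (0 + 0))\{b} + b.X | =b=> n0, =b=> n1
  n1 = b.0 + a.0 | =a=> n2, =b=> n2
  n2 = 0 | stopped
Partition-refinement fixed point:
  B0 = {m0, n0}
  B1 = {m1, n1}
  B2 = {m2, n2}
m0 ∈ B0, n0 ∈ B0 → same block
Bisimilar ⇒ trace-equivalent.

YES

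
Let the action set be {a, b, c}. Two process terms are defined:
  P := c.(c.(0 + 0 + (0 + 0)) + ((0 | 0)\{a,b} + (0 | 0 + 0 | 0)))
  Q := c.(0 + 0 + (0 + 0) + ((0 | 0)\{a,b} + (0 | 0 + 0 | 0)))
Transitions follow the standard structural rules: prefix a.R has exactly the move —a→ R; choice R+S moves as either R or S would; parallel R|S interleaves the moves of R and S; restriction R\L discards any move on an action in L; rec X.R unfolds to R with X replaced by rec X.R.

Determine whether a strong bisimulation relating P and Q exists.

NO

P's transition system — 3 states:
  p0 = c.(c.(0 + 0 + (0 + 0)) + ((0 | 0)\{a,b} + (0 | 0 + 0 | 0))) has moves ··c··> p1
  p1 = c.(0 + 0 + (0 + 0)) + ((0 | 0)\{a,b} + (0 | 0 + 0 | 0)) has moves ··c··> p2
  p2 = 0 + 0 + (0 + 0) has moves ·
Q's transition system — 2 states:
  q0 = c.(0 + 0 + (0 + 0) + ((0 | 0)\{a,b} + (0 | 0 + 0 | 0))) has moves ··c··> q1
  q1 = 0 + 0 + (0 + 0) + ((0 | 0)\{a,b} + (0 | 0 + 0 | 0)) has moves ·
Bisimilarity quotient blocks:
  B0 = {p0}
  B1 = {p1, q0}
  B2 = {p2, q1}
p0 ∈ B0, q0 ∈ B1 → different blocks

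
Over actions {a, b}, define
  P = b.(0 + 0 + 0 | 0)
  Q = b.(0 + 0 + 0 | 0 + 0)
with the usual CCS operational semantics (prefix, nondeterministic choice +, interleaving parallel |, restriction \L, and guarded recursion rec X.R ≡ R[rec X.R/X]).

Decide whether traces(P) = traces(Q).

trace-equivalent

Reachable graph of P (2 states):
  s0 = b.(0 + 0 + 0 | 0) has moves =b=> s1
  s1 = 0 + 0 + 0 | 0 has moves ∅
Reachable graph of Q (2 states):
  t0 = b.(0 + 0 + 0 | 0 + 0) has moves =b=> t1
  t1 = 0 + 0 + 0 | 0 + 0 has moves ∅
Coarsest stable partition (strong bisimilarity classes):
  B0 = {s0, t0}
  B1 = {s1, t1}
s0 ∈ B0, t0 ∈ B0 → same block
Bisimilar ⇒ trace-equivalent.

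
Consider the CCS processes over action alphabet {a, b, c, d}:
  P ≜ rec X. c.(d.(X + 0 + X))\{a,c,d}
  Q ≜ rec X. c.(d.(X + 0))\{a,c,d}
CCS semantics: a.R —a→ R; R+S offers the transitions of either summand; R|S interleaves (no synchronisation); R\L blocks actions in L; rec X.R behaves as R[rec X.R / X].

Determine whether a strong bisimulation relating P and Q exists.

YES

LTS(P): 2 reachable states
  p0 = rec X. c.(d.(X + 0 + X))\{a,c,d} ⊢ ··c··> p1
  p1 = (d.((rec X. c.(d.(X + 0 + X))\{a,c,d}) + 0 + (rec X. c.(d.(X + 0 + X))\{a,c,d})))\{a,c,d} ⊢ (no moves)
LTS(Q): 2 reachable states
  q0 = rec X. c.(d.(X + 0))\{a,c,d} ⊢ ··c··> q1
  q1 = (d.((rec X. c.(d.(X + 0))\{a,c,d}) + 0))\{a,c,d} ⊢ (no moves)
Partition-refinement fixed point:
  B0 = {p0, q0}
  B1 = {p1, q1}
p0 ∈ B0, q0 ∈ B0 → same block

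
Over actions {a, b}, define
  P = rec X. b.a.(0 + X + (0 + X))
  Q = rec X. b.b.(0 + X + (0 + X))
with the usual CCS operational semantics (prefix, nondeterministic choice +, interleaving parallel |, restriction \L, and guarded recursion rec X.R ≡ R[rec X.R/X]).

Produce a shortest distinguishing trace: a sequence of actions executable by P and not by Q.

LTS(P): 3 reachable states
  p0 = rec X. b.a.(0 + X + (0 + X)) | -b-> p1
  p1 = a.(0 + (rec X. b.a.(0 + X + (0 + X))) + (0 + (rec X. b.a.(0 + X + (0 + X))))) | -a-> p2
  p2 = 0 + (rec X. b.a.(0 + X + (0 + X))) + (0 + (rec X. b.a.(0 + X + (0 + X)))) | -b-> p1
LTS(Q): 3 reachable states
  q0 = rec X. b.b.(0 + X + (0 + X)) | -b-> q1
  q1 = b.(0 + (rec X. b.b.(0 + X + (0 + X))) + (0 + (rec X. b.b.(0 + X + (0 + X))))) | -b-> q2
  q2 = 0 + (rec X. b.b.(0 + X + (0 + X))) + (0 + (rec X. b.b.(0 + X + (0 + X)))) | -b-> q1
Executing ba from P (initial set {p0}):
  after b @ step 1: {p1}
  after a @ step 2: {p2}
  — P admits the full trace.
Executing ba from Q (initial set {q0}):
  after b @ step 1: {q1}
  after a @ step 2: no successor for Q

ba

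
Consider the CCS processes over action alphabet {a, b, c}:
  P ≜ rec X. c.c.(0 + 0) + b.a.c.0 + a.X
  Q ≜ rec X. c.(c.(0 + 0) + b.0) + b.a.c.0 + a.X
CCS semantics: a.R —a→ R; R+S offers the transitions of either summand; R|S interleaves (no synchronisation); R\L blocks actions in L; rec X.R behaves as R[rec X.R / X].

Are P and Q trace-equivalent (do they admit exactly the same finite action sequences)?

NO — witness ⟨cb⟩

P's transition system — 6 states:
  u0 = rec X. c.c.(0 + 0) + b.a.c.0 + a.X ⊢ -a-> u0, -b-> u1, -c-> u2
  u1 = a.c.0 ⊢ -a-> u3
  u2 = c.(0 + 0) ⊢ -c-> u4
  u3 = c.0 ⊢ -c-> u5
  u4 = 0 + 0 ⊢ ·
  u5 = 0 ⊢ ·
Q's transition system — 6 states:
  v0 = rec X. c.(c.(0 + 0) + b.0) + b.a.c.0 + a.X ⊢ -a-> v0, -b-> v1, -c-> v2
  v1 = a.c.0 ⊢ -a-> v3
  v2 = c.(0 + 0) + b.0 ⊢ -b-> v4, -c-> v5
  v3 = c.0 ⊢ -c-> v4
  v4 = 0 ⊢ ·
  v5 = 0 + 0 ⊢ ·
Trace ⟨cb⟩ through Q, begin at {v0}:
  after c @ step 1: {v2}
  after b @ step 2: {v4}
  ✓ Q
Trace ⟨cb⟩ through P, begin at {u0}:
  after c @ step 1: {u2}
  after b @ step 2: ∅  — P cannot continue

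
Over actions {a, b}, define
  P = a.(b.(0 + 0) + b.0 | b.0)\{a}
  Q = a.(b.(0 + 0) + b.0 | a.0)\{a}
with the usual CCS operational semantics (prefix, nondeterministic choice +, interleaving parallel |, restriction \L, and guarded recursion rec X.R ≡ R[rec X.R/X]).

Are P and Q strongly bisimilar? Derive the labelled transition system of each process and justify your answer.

LTS(P): 6 reachable states
  p0 = a.(b.(0 + 0) + b.0 | b.0)\{a} :: --a--▸ p1
  p1 = (b.(0 + 0) + b.0 | b.0)\{a} :: --b--▸ p2, --b--▸ p3, --b--▸ p4
  p2 = (0 + 0)\{a} :: (no moves)
  p3 = (0 | b.0)\{a} :: --b--▸ p5
  p4 = (b.0 | 0)\{a} :: --b--▸ p5
  p5 = (0 | 0)\{a} :: (no moves)
LTS(Q): 4 reachable states
  q0 = a.(b.(0 + 0) + b.0 | a.0)\{a} :: --a--▸ q1
  q1 = (b.(0 + 0) + b.0 | a.0)\{a} :: --b--▸ q2, --b--▸ q3
  q2 = (0 + 0)\{a} :: (no moves)
  q3 = (0 | a.0)\{a} :: (no moves)
Partition-refinement fixed point:
  B0 = {p0}
  B1 = {p1}
  B2 = {p3, p4, q1}
  B3 = {p2, p5, q2, q3}
  B4 = {q0}
p0 ∈ B0, q0 ∈ B4 → different blocks

NO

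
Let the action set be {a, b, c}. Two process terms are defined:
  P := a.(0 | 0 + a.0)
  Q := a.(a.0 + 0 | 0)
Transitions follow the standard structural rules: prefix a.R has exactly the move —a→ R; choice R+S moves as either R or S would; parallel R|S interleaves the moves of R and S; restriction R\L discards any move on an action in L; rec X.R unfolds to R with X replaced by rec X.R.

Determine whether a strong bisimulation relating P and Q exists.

bisimilar

Reachable graph of P (3 states):
  p0 = a.(0 | 0 + a.0) has moves —a→ p1
  p1 = 0 | 0 + a.0 has moves —a→ p2
  p2 = 0 has moves ·
Reachable graph of Q (3 states):
  q0 = a.(a.0 + 0 | 0) has moves —a→ q1
  q1 = a.0 + 0 | 0 has moves —a→ q2
  q2 = 0 has moves ·
Coarsest stable partition (strong bisimilarity classes):
  B0 = {p0, q0}
  B1 = {p1, q1}
  B2 = {p2, q2}
p0 ∈ B0, q0 ∈ B0 → same block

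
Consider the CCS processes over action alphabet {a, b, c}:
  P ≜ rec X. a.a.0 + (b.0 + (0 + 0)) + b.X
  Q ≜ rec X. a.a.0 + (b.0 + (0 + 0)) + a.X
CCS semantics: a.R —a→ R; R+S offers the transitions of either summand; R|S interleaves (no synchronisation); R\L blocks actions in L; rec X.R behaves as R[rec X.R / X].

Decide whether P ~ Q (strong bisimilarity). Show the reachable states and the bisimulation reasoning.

P ≁ Q

P's transition system — 3 states:
  p0 = rec X. a.a.0 + (b.0 + (0 + 0)) + b.X has moves —a→ p1, —b→ p0, —b→ p2
  p1 = a.0 has moves —a→ p2
  p2 = 0 has moves stopped
Q's transition system — 3 states:
  q0 = rec X. a.a.0 + (b.0 + (0 + 0)) + a.X has moves —a→ q0, —a→ q1, —b→ q2
  q1 = a.0 has moves —a→ q2
  q2 = 0 has moves stopped
Coarsest stable partition (strong bisimilarity classes):
  B0 = {p0}
  B1 = {p2, q2}
  B2 = {p1, q1}
  B3 = {q0}
p0 ∈ B0, q0 ∈ B3 → different blocks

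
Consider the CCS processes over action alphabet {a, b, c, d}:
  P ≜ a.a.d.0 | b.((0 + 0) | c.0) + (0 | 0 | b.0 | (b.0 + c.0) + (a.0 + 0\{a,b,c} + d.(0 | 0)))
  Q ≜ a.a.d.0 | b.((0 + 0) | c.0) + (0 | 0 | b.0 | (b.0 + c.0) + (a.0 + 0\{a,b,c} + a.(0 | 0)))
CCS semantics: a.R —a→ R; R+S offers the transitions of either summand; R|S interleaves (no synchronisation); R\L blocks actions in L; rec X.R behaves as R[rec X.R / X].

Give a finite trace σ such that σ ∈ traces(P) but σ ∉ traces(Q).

d

LTS(P): 17 reachable states
  u0 = a.a.d.0 | b.((0 + 0) | c.0) + (0 | 0 | b.0 | (b.0 + c.0) + (a.0 + 0\{a,b,c} + d.(0 | 0))) :: ··a··> u1, ··a··> u2, ··b··> u3, ··b··> u4, ··b··> u5, ··c··> u4, ··d··> u6
  u1 = 0 :: deadlocked
  u2 = a.d.0 | b.((0 + 0) | c.0) :: ··a··> u7, ··b··> u8
  u3 = 0 | 0 | 0 | (b.0 + c.0) :: ··b··> u9, ··c··> u9
  u4 = 0 | 0 | b.0 | 0 :: ··b··> u9
  u5 = a.a.d.0 | ((0 + 0) | c.0) :: ··a··> u8, ··c··> u10
  u6 = 0 | 0 :: deadlocked
  u7 = d.0 | b.((0 + 0) | c.0) :: ··b··> u11, ··d··> u12
  u8 = a.d.0 | ((0 + 0) | c.0) :: ··a··> u11, ··c··> u13
  u9 = 0 | 0 | 0 | 0 :: deadlocked
  u10 = a.a.d.0 | ((0 + 0) | 0) :: ··a··> u13
  u11 = d.0 | ((0 + 0) | c.0) :: ··c··> u14, ··d··> u15
  u12 = 0 | b.((0 + 0) | c.0) :: ··b··> u15
  u13 = a.d.0 | ((0 + 0) | 0) :: ··a··> u14
  u14 = d.0 | ((0 + 0) | 0) :: ··d··> u16
  u15 = 0 | ((0 + 0) | c.0) :: ··c··> u16
  u16 = 0 | ((0 + 0) | 0) :: deadlocked
LTS(Q): 17 reachable states
  v0 = a.a.d.0 | b.((0 + 0) | c.0) + (0 | 0 | b.0 | (b.0 + c.0) + (a.0 + 0\{a,b,c} + a.(0 | 0))) :: ··a··> v1, ··a··> v2, ··a··> v3, ··b··> v4, ··b··> v5, ··b··> v6, ··c··> v5
  v1 = 0 :: deadlocked
  v2 = 0 | 0 :: deadlocked
  v3 = a.d.0 | b.((0 + 0) | c.0) :: ··a··> v7, ··b··> v8
  v4 = 0 | 0 | 0 | (b.0 + c.0) :: ··b··> v9, ··c··> v9
  v5 = 0 | 0 | b.0 | 0 :: ··b··> v9
  v6 = a.a.d.0 | ((0 + 0) | c.0) :: ··a··> v8, ··c··> v10
  v7 = d.0 | b.((0 + 0) | c.0) :: ··b··> v11, ··d··> v12
  v8 = a.d.0 | ((0 + 0) | c.0) :: ··a··> v11, ··c··> v13
  v9 = 0 | 0 | 0 | 0 :: deadlocked
  v10 = a.a.d.0 | ((0 + 0) | 0) :: ··a··> v13
  v11 = d.0 | ((0 + 0) | c.0) :: ··c··> v14, ··d··> v15
  v12 = 0 | b.((0 + 0) | c.0) :: ··b··> v15
  v13 = a.d.0 | ((0 + 0) | 0) :: ··a··> v14
  v14 = d.0 | ((0 + 0) | 0) :: ··d··> v16
  v15 = 0 | ((0 + 0) | c.0) :: ··c··> v16
  v16 = 0 | ((0 + 0) | 0) :: deadlocked
Executing d from P (initial set {u0}):
  step 1 (d): {u6}
  P completes σ.
Executing d from Q (initial set {v0}):
  step 1 (d): ∅  — Q cannot continue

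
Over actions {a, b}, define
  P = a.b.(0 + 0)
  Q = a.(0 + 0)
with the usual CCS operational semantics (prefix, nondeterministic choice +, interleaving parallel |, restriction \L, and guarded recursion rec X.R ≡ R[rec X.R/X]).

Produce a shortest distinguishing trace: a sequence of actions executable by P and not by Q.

Reachable graph of P (3 states):
  p0 = a.b.(0 + 0) | --a--▸ p1
  p1 = b.(0 + 0) | --b--▸ p2
  p2 = 0 + 0 | (no moves)
Reachable graph of Q (2 states):
  q0 = a.(0 + 0) | --a--▸ q1
  q1 = 0 + 0 | (no moves)
Trace ⟨ab⟩ through P, begin at {p0}:
  step 1 (a): {p1}
  step 2 (b): {p2}
  — P admits the full trace.
Trace ⟨ab⟩ through Q, begin at {q0}:
  step 1 (a): {q1}
  step 2 (b): no successor for Q

ab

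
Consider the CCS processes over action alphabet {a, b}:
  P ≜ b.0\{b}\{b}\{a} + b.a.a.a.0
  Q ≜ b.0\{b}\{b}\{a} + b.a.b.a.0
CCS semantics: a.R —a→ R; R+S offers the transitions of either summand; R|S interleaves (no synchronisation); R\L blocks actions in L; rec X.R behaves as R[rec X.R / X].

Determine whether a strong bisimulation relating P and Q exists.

not bisimilar

Reachable graph of P (6 states):
  s0 = b.0\{b}\{b}\{a} + b.a.a.a.0 → —b→ s1, —b→ s2
  s1 = 0\{b}\{b}\{a} → (no moves)
  s2 = a.a.a.0 → —a→ s3
  s3 = a.a.0 → —a→ s4
  s4 = a.0 → —a→ s5
  s5 = 0 → (no moves)
Reachable graph of Q (6 states):
  t0 = b.0\{b}\{b}\{a} + b.a.b.a.0 → —b→ t1, —b→ t2
  t1 = 0\{b}\{b}\{a} → (no moves)
  t2 = a.b.a.0 → —a→ t3
  t3 = b.a.0 → —b→ t4
  t4 = a.0 → —a→ t5
  t5 = 0 → (no moves)
Partition-refinement fixed point:
  B0 = {s0}
  B1 = {s2}
  B2 = {s3}
  B3 = {s4, t4}
  B4 = {s1, s5, t1, t5}
  B5 = {t0}
  B6 = {t2}
  B7 = {t3}
s0 ∈ B0, t0 ∈ B5 → different blocks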